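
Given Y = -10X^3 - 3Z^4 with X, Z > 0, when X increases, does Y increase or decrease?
Y decreases

Taking the partial derivative:
∂Y/∂X = -30X^2

∂Y/∂X = -30X^2 < 0 (assuming positive values)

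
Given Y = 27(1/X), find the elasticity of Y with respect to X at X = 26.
Elasticity = -1

Elasticity = (dY/dX) · (X/Y)

dY/dX = -27/X²
At X = 26: dY/dX = -27/676, Y = 27/26

Elasticity = (-27/676) · (26 / (27/26)) = -1

Interpretation: for a small percentage change in X, the percentage change in Y is approximately -1.00 times as large.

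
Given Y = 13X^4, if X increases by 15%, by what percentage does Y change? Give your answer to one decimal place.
74.9%

For Y = 13X^4:
If X → X(1 + 0.15)
Then Y → Y · (1 + 0.15)^4
     ≈ Y · 1.7490

Percentage change = ((1 + 0.15)^4 − 1) × 100% ≈ 74.9%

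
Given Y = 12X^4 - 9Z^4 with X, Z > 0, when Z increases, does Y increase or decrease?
Y decreases

Taking the partial derivative:
∂Y/∂Z = -36Z^3

∂Y/∂Z = -36Z^3 < 0 (assuming positive values)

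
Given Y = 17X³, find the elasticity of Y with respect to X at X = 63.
Elasticity = 3

Elasticity = (dY/dX) · (X/Y)

dY/dX = 51·X²
At X = 63: dY/dX = 202419, Y = 4250799

Elasticity = 202419 · (63 / 4250799) = 3

Interpretation: for a small percentage change in X, the percentage change in Y is approximately 3.00 times as large.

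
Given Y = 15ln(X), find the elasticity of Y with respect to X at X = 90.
Elasticity = 1/ln(90) ≈ 0.2222

Elasticity = (dY/dX) · (X/Y)

dY/dX = 15/X
At X = 90: dY/dX = 1/6, Y = 15·ln(90)

Elasticity = (1/6) · (90 / (15·ln(90))) = 1/ln(90) ≈ 0.2222

Interpretation: for a small percentage change in X, the percentage change in Y is approximately 0.22 times as large.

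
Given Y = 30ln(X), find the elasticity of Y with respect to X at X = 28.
Elasticity = 1/ln(28) ≈ 0.3001

Elasticity = (dY/dX) · (X/Y)

dY/dX = 30/X
At X = 28: dY/dX = 15/14, Y = 30·ln(28)

Elasticity = (15/14) · (28 / (30·ln(28))) = 1/ln(28) ≈ 0.3001

Interpretation: for a small percentage change in X, the percentage change in Y is approximately 0.30 times as large.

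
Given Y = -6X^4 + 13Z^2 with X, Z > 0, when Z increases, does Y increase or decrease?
Y increases

Taking the partial derivative:
∂Y/∂Z = 26Z

∂Y/∂Z = 26Z > 0 (assuming positive values)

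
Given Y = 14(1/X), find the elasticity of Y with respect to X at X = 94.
Elasticity = -1

Elasticity = (dY/dX) · (X/Y)

dY/dX = -14/X²
At X = 94: dY/dX = -7/4418, Y = 7/47

Elasticity = (-7/4418) · (94 / (7/47)) = -1

Interpretation: for a small percentage change in X, the percentage change in Y is approximately -1.00 times as large.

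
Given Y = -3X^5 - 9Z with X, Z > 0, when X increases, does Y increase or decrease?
Y decreases

Taking the partial derivative:
∂Y/∂X = -15X^4

∂Y/∂X = -15X^4 < 0 (assuming positive values)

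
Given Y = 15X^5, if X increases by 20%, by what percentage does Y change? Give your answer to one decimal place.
148.8%

For Y = 15X^5:
If X → X(1 + 0.2)
Then Y → Y · (1 + 0.2)^5
     ≈ Y · 2.4883

Percentage change = ((1 + 0.2)^5 − 1) × 100% ≈ 148.8%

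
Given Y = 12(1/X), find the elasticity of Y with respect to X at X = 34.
Elasticity = -1

Elasticity = (dY/dX) · (X/Y)

dY/dX = -12/X²
At X = 34: dY/dX = -3/289, Y = 6/17

Elasticity = (-3/289) · (34 / (6/17)) = -1

Interpretation: for a small percentage change in X, the percentage change in Y is approximately -1.00 times as large.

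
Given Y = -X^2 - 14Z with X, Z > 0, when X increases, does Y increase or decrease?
Y decreases

Taking the partial derivative:
∂Y/∂X = -2X

∂Y/∂X = -2X < 0 (assuming positive values)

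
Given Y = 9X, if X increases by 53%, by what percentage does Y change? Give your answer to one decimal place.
53.0%

For Y = 9X:
If X → X(1 + 0.53)
Then Y → Y · (1 + 0.53)^1
     = Y · 1.5300

Percentage change = ((1 + 0.53)^1 − 1) × 100% = 53.0%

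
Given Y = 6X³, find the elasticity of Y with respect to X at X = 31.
Elasticity = 3

Elasticity = (dY/dX) · (X/Y)

dY/dX = 18·X²
At X = 31: dY/dX = 17298, Y = 178746

Elasticity = 17298 · (31 / 178746) = 3

Interpretation: for a small percentage change in X, the percentage change in Y is approximately 3.00 times as large.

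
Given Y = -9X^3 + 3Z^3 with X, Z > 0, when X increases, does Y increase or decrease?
Y decreases

Taking the partial derivative:
∂Y/∂X = -27X^2

∂Y/∂X = -27X^2 < 0 (assuming positive values)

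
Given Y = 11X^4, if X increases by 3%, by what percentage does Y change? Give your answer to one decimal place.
12.6%

For Y = 11X^4:
If X → X(1 + 0.03)
Then Y → Y · (1 + 0.03)^4
     ≈ Y · 1.1255

Percentage change = ((1 + 0.03)^4 − 1) × 100% ≈ 12.6%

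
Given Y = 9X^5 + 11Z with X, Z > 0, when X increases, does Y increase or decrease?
Y increases

Taking the partial derivative:
∂Y/∂X = 45X^4

∂Y/∂X = 45X^4 > 0 (assuming positive values)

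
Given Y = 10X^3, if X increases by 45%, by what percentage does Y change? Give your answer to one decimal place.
204.9%

For Y = 10X^3:
If X → X(1 + 0.45)
Then Y → Y · (1 + 0.45)^3
     ≈ Y · 3.0486

Percentage change = ((1 + 0.45)^3 − 1) × 100% ≈ 204.9%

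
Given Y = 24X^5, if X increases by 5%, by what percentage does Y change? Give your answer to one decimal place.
27.6%

For Y = 24X^5:
If X → X(1 + 0.05)
Then Y → Y · (1 + 0.05)^5
     ≈ Y · 1.2763

Percentage change = ((1 + 0.05)^5 − 1) × 100% ≈ 27.6%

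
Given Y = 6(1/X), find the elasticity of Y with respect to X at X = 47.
Elasticity = -1

Elasticity = (dY/dX) · (X/Y)

dY/dX = -6/X²
At X = 47: dY/dX = -6/2209, Y = 6/47

Elasticity = (-6/2209) · (47 / (6/47)) = -1

Interpretation: for a small percentage change in X, the percentage change in Y is approximately -1.00 times as large.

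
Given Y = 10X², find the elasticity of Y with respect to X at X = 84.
Elasticity = 2

Elasticity = (dY/dX) · (X/Y)

dY/dX = 20·X
At X = 84: dY/dX = 1680, Y = 70560

Elasticity = 1680 · (84 / 70560) = 2

Interpretation: for a small percentage change in X, the percentage change in Y is approximately 2.00 times as large.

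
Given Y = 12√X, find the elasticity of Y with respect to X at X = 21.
Elasticity = 1/2

Elasticity = (dY/dX) · (X/Y)

dY/dX = 6/√X
At X = 21: dY/dX = 2·√21/7, Y = 12·√21

Elasticity = (2·√21/7) · (21 / (12·√21)) = 1/2

Interpretation: for a small percentage change in X, the percentage change in Y is approximately 0.50 times as large.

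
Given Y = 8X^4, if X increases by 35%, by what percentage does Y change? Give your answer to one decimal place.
232.2%

For Y = 8X^4:
If X → X(1 + 0.35)
Then Y → Y · (1 + 0.35)^4
     ≈ Y · 3.3215

Percentage change = ((1 + 0.35)^4 − 1) × 100% ≈ 232.2%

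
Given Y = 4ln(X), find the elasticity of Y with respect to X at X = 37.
Elasticity = 1/ln(37) ≈ 0.2769

Elasticity = (dY/dX) · (X/Y)

dY/dX = 4/X
At X = 37: dY/dX = 4/37, Y = 4·ln(37)

Elasticity = (4/37) · (37 / (4·ln(37))) = 1/ln(37) ≈ 0.2769

Interpretation: for a small percentage change in X, the percentage change in Y is approximately 0.28 times as large.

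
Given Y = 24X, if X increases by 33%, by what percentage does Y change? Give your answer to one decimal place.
33.0%

For Y = 24X:
If X → X(1 + 0.33)
Then Y → Y · (1 + 0.33)^1
     = Y · 1.3300

Percentage change = ((1 + 0.33)^1 − 1) × 100% = 33.0%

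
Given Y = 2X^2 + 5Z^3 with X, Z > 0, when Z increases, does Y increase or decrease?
Y increases

Taking the partial derivative:
∂Y/∂Z = 15Z^2

∂Y/∂Z = 15Z^2 > 0 (assuming positive values)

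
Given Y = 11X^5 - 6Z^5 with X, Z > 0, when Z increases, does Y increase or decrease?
Y decreases

Taking the partial derivative:
∂Y/∂Z = -30Z^4

∂Y/∂Z = -30Z^4 < 0 (assuming positive values)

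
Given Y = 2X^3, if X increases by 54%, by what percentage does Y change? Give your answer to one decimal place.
265.2%

For Y = 2X^3:
If X → X(1 + 0.54)
Then Y → Y · (1 + 0.54)^3
     ≈ Y · 3.6523

Percentage change = ((1 + 0.54)^3 − 1) × 100% ≈ 265.2%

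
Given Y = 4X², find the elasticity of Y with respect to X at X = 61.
Elasticity = 2

Elasticity = (dY/dX) · (X/Y)

dY/dX = 8·X
At X = 61: dY/dX = 488, Y = 14884

Elasticity = 488 · (61 / 14884) = 2

Interpretation: for a small percentage change in X, the percentage change in Y is approximately 2.00 times as large.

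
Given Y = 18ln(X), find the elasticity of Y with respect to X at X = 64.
Elasticity = 1/ln(64) ≈ 0.2404

Elasticity = (dY/dX) · (X/Y)

dY/dX = 18/X
At X = 64: dY/dX = 9/32, Y = 18·ln(64)

Elasticity = (9/32) · (64 / (18·ln(64))) = 1/ln(64) ≈ 0.2404

Interpretation: for a small percentage change in X, the percentage change in Y is approximately 0.24 times as large.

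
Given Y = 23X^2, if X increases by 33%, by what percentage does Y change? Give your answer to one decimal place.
76.9%

For Y = 23X^2:
If X → X(1 + 0.33)
Then Y → Y · (1 + 0.33)^2
     = Y · 1.7689

Percentage change = ((1 + 0.33)^2 − 1) × 100% ≈ 76.9%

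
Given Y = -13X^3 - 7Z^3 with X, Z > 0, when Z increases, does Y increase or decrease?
Y decreases

Taking the partial derivative:
∂Y/∂Z = -21Z^2

∂Y/∂Z = -21Z^2 < 0 (assuming positive values)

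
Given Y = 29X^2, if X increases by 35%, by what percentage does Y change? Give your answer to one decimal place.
82.3%

For Y = 29X^2:
If X → X(1 + 0.35)
Then Y → Y · (1 + 0.35)^2
     = Y · 1.8225

Percentage change = ((1 + 0.35)^2 − 1) × 100% ≈ 82.3%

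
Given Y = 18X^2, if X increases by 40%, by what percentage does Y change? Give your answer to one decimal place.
96.0%

For Y = 18X^2:
If X → X(1 + 0.4)
Then Y → Y · (1 + 0.4)^2
     = Y · 1.9600

Percentage change = ((1 + 0.4)^2 − 1) × 100% = 96.0%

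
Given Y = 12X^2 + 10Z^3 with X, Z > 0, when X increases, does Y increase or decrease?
Y increases

Taking the partial derivative:
∂Y/∂X = 24X

∂Y/∂X = 24X > 0 (assuming positive values)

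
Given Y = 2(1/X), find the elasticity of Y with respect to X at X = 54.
Elasticity = -1

Elasticity = (dY/dX) · (X/Y)

dY/dX = -2/X²
At X = 54: dY/dX = -1/1458, Y = 1/27

Elasticity = (-1/1458) · (54 / (1/27)) = -1

Interpretation: for a small percentage change in X, the percentage change in Y is approximately -1.00 times as large.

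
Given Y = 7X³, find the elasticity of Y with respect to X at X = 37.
Elasticity = 3

Elasticity = (dY/dX) · (X/Y)

dY/dX = 21·X²
At X = 37: dY/dX = 28749, Y = 354571

Elasticity = 28749 · (37 / 354571) = 3

Interpretation: for a small percentage change in X, the percentage change in Y is approximately 3.00 times as large.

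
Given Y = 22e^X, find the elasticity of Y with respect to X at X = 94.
Elasticity = 94

Elasticity = (dY/dX) · (X/Y)

dY/dX = 22·e^X
At X = 94: dY/dX = 22·e^94, Y = 22·e^94

Elasticity = (22·e^94) · (94 / (22·e^94)) = 94

Interpretation: for a small percentage change in X, the percentage change in Y is approximately 94.00 times as large.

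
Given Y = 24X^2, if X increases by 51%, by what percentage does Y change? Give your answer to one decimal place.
128.0%

For Y = 24X^2:
If X → X(1 + 0.51)
Then Y → Y · (1 + 0.51)^2
     = Y · 2.2801

Percentage change = ((1 + 0.51)^2 − 1) × 100% ≈ 128.0%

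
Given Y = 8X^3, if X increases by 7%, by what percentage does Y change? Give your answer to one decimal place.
22.5%

For Y = 8X^3:
If X → X(1 + 0.07)
Then Y → Y · (1 + 0.07)^3
     ≈ Y · 1.2250

Percentage change = ((1 + 0.07)^3 − 1) × 100% ≈ 22.5%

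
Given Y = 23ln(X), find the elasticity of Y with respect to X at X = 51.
Elasticity = 1/ln(51) ≈ 0.2543

Elasticity = (dY/dX) · (X/Y)

dY/dX = 23/X
At X = 51: dY/dX = 23/51, Y = 23·ln(51)

Elasticity = (23/51) · (51 / (23·ln(51))) = 1/ln(51) ≈ 0.2543

Interpretation: for a small percentage change in X, the percentage change in Y is approximately 0.25 times as large.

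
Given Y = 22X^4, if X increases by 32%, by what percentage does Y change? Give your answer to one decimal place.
203.6%

For Y = 22X^4:
If X → X(1 + 0.32)
Then Y → Y · (1 + 0.32)^4
     ≈ Y · 3.0360

Percentage change = ((1 + 0.32)^4 − 1) × 100% ≈ 203.6%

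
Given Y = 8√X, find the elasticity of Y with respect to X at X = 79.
Elasticity = 1/2

Elasticity = (dY/dX) · (X/Y)

dY/dX = 4/√X
At X = 79: dY/dX = 4·√79/79, Y = 8·√79

Elasticity = (4·√79/79) · (79 / (8·√79)) = 1/2

Interpretation: for a small percentage change in X, the percentage change in Y is approximately 0.50 times as large.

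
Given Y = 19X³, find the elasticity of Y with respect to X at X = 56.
Elasticity = 3

Elasticity = (dY/dX) · (X/Y)

dY/dX = 57·X²
At X = 56: dY/dX = 178752, Y = 3336704

Elasticity = 178752 · (56 / 3336704) = 3

Interpretation: for a small percentage change in X, the percentage change in Y is approximately 3.00 times as large.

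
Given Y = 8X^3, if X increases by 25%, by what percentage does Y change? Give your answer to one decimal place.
95.3%

For Y = 8X^3:
If X → X(1 + 0.25)
Then Y → Y · (1 + 0.25)^3
     ≈ Y · 1.9531

Percentage change = ((1 + 0.25)^3 − 1) × 100% ≈ 95.3%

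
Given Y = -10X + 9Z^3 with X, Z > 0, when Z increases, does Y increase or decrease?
Y increases

Taking the partial derivative:
∂Y/∂Z = 27Z^2

∂Y/∂Z = 27Z^2 > 0 (assuming positive values)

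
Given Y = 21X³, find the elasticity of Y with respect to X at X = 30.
Elasticity = 3

Elasticity = (dY/dX) · (X/Y)

dY/dX = 63·X²
At X = 30: dY/dX = 56700, Y = 567000

Elasticity = 56700 · (30 / 567000) = 3

Interpretation: for a small percentage change in X, the percentage change in Y is approximately 3.00 times as large.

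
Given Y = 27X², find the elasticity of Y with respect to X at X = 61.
Elasticity = 2

Elasticity = (dY/dX) · (X/Y)

dY/dX = 54·X
At X = 61: dY/dX = 3294, Y = 100467

Elasticity = 3294 · (61 / 100467) = 2

Interpretation: for a small percentage change in X, the percentage change in Y is approximately 2.00 times as large.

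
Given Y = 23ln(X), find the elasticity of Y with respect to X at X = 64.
Elasticity = 1/ln(64) ≈ 0.2404

Elasticity = (dY/dX) · (X/Y)

dY/dX = 23/X
At X = 64: dY/dX = 23/64, Y = 23·ln(64)

Elasticity = (23/64) · (64 / (23·ln(64))) = 1/ln(64) ≈ 0.2404

Interpretation: for a small percentage change in X, the percentage change in Y is approximately 0.24 times as large.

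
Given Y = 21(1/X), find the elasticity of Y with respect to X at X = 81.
Elasticity = -1

Elasticity = (dY/dX) · (X/Y)

dY/dX = -21/X²
At X = 81: dY/dX = -7/2187, Y = 7/27

Elasticity = (-7/2187) · (81 / (7/27)) = -1

Interpretation: for a small percentage change in X, the percentage change in Y is approximately -1.00 times as large.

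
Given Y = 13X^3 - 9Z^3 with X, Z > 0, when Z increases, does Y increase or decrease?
Y decreases

Taking the partial derivative:
∂Y/∂Z = -27Z^2

∂Y/∂Z = -27Z^2 < 0 (assuming positive values)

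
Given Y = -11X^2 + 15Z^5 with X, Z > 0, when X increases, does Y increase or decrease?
Y decreases

Taking the partial derivative:
∂Y/∂X = -22X

∂Y/∂X = -22X < 0 (assuming positive values)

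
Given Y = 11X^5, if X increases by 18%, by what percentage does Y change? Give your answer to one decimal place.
128.8%

For Y = 11X^5:
If X → X(1 + 0.18)
Then Y → Y · (1 + 0.18)^5
     ≈ Y · 2.2878

Percentage change = ((1 + 0.18)^5 − 1) × 100% ≈ 128.8%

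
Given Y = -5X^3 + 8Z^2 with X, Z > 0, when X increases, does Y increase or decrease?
Y decreases

Taking the partial derivative:
∂Y/∂X = -15X^2

∂Y/∂X = -15X^2 < 0 (assuming positive values)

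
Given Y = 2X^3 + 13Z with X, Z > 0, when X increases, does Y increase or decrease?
Y increases

Taking the partial derivative:
∂Y/∂X = 6X^2

∂Y/∂X = 6X^2 > 0 (assuming positive values)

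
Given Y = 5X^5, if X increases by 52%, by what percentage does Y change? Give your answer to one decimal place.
711.4%

For Y = 5X^5:
If X → X(1 + 0.52)
Then Y → Y · (1 + 0.52)^5
     ≈ Y · 8.1137

Percentage change = ((1 + 0.52)^5 − 1) × 100% ≈ 711.4%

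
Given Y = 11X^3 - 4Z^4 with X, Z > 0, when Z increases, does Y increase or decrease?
Y decreases

Taking the partial derivative:
∂Y/∂Z = -16Z^3

∂Y/∂Z = -16Z^3 < 0 (assuming positive values)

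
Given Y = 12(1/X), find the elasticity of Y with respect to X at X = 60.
Elasticity = -1

Elasticity = (dY/dX) · (X/Y)

dY/dX = -12/X²
At X = 60: dY/dX = -1/300, Y = 1/5

Elasticity = (-1/300) · (60 / (1/5)) = -1

Interpretation: for a small percentage change in X, the percentage change in Y is approximately -1.00 times as large.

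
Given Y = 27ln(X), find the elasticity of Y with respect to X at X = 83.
Elasticity = 1/ln(83) ≈ 0.2263

Elasticity = (dY/dX) · (X/Y)

dY/dX = 27/X
At X = 83: dY/dX = 27/83, Y = 27·ln(83)

Elasticity = (27/83) · (83 / (27·ln(83))) = 1/ln(83) ≈ 0.2263

Interpretation: for a small percentage change in X, the percentage change in Y is approximately 0.23 times as large.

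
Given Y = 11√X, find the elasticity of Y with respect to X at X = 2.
Elasticity = 1/2

Elasticity = (dY/dX) · (X/Y)

dY/dX = 11/(2·√X)
At X = 2: dY/dX = 11·√2/4, Y = 11·√2

Elasticity = (11·√2/4) · (2 / (11·√2)) = 1/2

Interpretation: for a small percentage change in X, the percentage change in Y is approximately 0.50 times as large.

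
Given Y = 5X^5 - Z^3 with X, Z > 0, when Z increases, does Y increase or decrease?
Y decreases

Taking the partial derivative:
∂Y/∂Z = -3Z^2

∂Y/∂Z = -3Z^2 < 0 (assuming positive values)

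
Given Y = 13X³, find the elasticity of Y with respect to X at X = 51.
Elasticity = 3

Elasticity = (dY/dX) · (X/Y)

dY/dX = 39·X²
At X = 51: dY/dX = 101439, Y = 1724463

Elasticity = 101439 · (51 / 1724463) = 3

Interpretation: for a small percentage change in X, the percentage change in Y is approximately 3.00 times as large.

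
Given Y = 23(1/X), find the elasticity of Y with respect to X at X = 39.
Elasticity = -1

Elasticity = (dY/dX) · (X/Y)

dY/dX = -23/X²
At X = 39: dY/dX = -23/1521, Y = 23/39

Elasticity = (-23/1521) · (39 / (23/39)) = -1

Interpretation: for a small percentage change in X, the percentage change in Y is approximately -1.00 times as large.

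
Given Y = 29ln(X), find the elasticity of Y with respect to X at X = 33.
Elasticity = 1/ln(33) ≈ 0.2860

Elasticity = (dY/dX) · (X/Y)

dY/dX = 29/X
At X = 33: dY/dX = 29/33, Y = 29·ln(33)

Elasticity = (29/33) · (33 / (29·ln(33))) = 1/ln(33) ≈ 0.2860

Interpretation: for a small percentage change in X, the percentage change in Y is approximately 0.29 times as large.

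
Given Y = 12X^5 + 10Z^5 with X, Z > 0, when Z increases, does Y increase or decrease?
Y increases

Taking the partial derivative:
∂Y/∂Z = 50Z^4

∂Y/∂Z = 50Z^4 > 0 (assuming positive values)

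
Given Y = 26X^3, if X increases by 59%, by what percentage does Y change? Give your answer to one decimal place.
302.0%

For Y = 26X^3:
If X → X(1 + 0.59)
Then Y → Y · (1 + 0.59)^3
     ≈ Y · 4.0197

Percentage change = ((1 + 0.59)^3 − 1) × 100% ≈ 302.0%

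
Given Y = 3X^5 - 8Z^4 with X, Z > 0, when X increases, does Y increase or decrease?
Y increases

Taking the partial derivative:
∂Y/∂X = 15X^4

∂Y/∂X = 15X^4 > 0 (assuming positive values)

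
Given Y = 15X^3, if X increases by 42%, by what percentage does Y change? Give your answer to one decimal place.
186.3%

For Y = 15X^3:
If X → X(1 + 0.42)
Then Y → Y · (1 + 0.42)^3
     ≈ Y · 2.8633

Percentage change = ((1 + 0.42)^3 − 1) × 100% ≈ 186.3%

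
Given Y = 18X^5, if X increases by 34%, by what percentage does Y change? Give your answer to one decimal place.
332.0%

For Y = 18X^5:
If X → X(1 + 0.34)
Then Y → Y · (1 + 0.34)^5
     ≈ Y · 4.3204

Percentage change = ((1 + 0.34)^5 − 1) × 100% ≈ 332.0%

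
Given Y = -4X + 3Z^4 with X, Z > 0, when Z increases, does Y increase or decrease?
Y increases

Taking the partial derivative:
∂Y/∂Z = 12Z^3

∂Y/∂Z = 12Z^3 > 0 (assuming positive values)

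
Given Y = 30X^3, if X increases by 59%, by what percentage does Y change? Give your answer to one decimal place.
302.0%

For Y = 30X^3:
If X → X(1 + 0.59)
Then Y → Y · (1 + 0.59)^3
     ≈ Y · 4.0197

Percentage change = ((1 + 0.59)^3 − 1) × 100% ≈ 302.0%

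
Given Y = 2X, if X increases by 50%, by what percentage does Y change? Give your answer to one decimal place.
50.0%

For Y = 2X:
If X → X(1 + 0.5)
Then Y → Y · (1 + 0.5)^1
     = Y · 1.5000

Percentage change = ((1 + 0.5)^1 − 1) × 100% = 50.0%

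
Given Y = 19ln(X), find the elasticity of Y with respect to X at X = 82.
Elasticity = 1/ln(82) ≈ 0.2269

Elasticity = (dY/dX) · (X/Y)

dY/dX = 19/X
At X = 82: dY/dX = 19/82, Y = 19·ln(82)

Elasticity = (19/82) · (82 / (19·ln(82))) = 1/ln(82) ≈ 0.2269

Interpretation: for a small percentage change in X, the percentage change in Y is approximately 0.23 times as large.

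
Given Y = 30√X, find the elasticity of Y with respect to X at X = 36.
Elasticity = 1/2

Elasticity = (dY/dX) · (X/Y)

dY/dX = 15/√X
At X = 36: dY/dX = 5/2, Y = 180

Elasticity = (5/2) · (36 / 180) = 1/2

Interpretation: for a small percentage change in X, the percentage change in Y is approximately 0.50 times as large.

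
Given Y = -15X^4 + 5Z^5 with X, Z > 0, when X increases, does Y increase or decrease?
Y decreases

Taking the partial derivative:
∂Y/∂X = -60X^3

∂Y/∂X = -60X^3 < 0 (assuming positive values)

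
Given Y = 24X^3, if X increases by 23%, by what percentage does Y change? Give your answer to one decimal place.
86.1%

For Y = 24X^3:
If X → X(1 + 0.23)
Then Y → Y · (1 + 0.23)^3
     ≈ Y · 1.8609

Percentage change = ((1 + 0.23)^3 − 1) × 100% ≈ 86.1%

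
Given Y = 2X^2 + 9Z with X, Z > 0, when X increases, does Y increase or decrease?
Y increases

Taking the partial derivative:
∂Y/∂X = 4X

∂Y/∂X = 4X > 0 (assuming positive values)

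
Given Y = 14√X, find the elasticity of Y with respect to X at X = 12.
Elasticity = 1/2

Elasticity = (dY/dX) · (X/Y)

dY/dX = 7/√X
At X = 12: dY/dX = 7·√3/6, Y = 28·√3

Elasticity = (7·√3/6) · (12 / (28·√3)) = 1/2

Interpretation: for a small percentage change in X, the percentage change in Y is approximately 0.50 times as large.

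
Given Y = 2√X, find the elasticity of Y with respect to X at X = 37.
Elasticity = 1/2

Elasticity = (dY/dX) · (X/Y)

dY/dX = 1/√X
At X = 37: dY/dX = √37/37, Y = 2·√37

Elasticity = (√37/37) · (37 / (2·√37)) = 1/2

Interpretation: for a small percentage change in X, the percentage change in Y is approximately 0.50 times as large.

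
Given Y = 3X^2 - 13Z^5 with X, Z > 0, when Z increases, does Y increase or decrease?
Y decreases

Taking the partial derivative:
∂Y/∂Z = -65Z^4

∂Y/∂Z = -65Z^4 < 0 (assuming positive values)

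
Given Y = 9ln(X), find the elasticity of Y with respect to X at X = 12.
Elasticity = 1/ln(12) ≈ 0.4024

Elasticity = (dY/dX) · (X/Y)

dY/dX = 9/X
At X = 12: dY/dX = 3/4, Y = 9·ln(12)

Elasticity = (3/4) · (12 / (9·ln(12))) = 1/ln(12) ≈ 0.4024

Interpretation: for a small percentage change in X, the percentage change in Y is approximately 0.40 times as large.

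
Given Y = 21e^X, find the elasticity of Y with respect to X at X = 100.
Elasticity = 100

Elasticity = (dY/dX) · (X/Y)

dY/dX = 21·e^X
At X = 100: dY/dX = 21·e^100, Y = 21·e^100

Elasticity = (21·e^100) · (100 / (21·e^100)) = 100

Interpretation: for a small percentage change in X, the percentage change in Y is approximately 100.00 times as large.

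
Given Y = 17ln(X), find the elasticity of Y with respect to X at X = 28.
Elasticity = 1/ln(28) ≈ 0.3001

Elasticity = (dY/dX) · (X/Y)

dY/dX = 17/X
At X = 28: dY/dX = 17/28, Y = 17·ln(28)

Elasticity = (17/28) · (28 / (17·ln(28))) = 1/ln(28) ≈ 0.3001

Interpretation: for a small percentage change in X, the percentage change in Y is approximately 0.30 times as large.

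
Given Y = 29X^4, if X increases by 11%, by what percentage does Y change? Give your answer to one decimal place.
51.8%

For Y = 29X^4:
If X → X(1 + 0.11)
Then Y → Y · (1 + 0.11)^4
     ≈ Y · 1.5181

Percentage change = ((1 + 0.11)^4 − 1) × 100% ≈ 51.8%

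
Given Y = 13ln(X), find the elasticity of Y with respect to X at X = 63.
Elasticity = 1/ln(63) ≈ 0.2414

Elasticity = (dY/dX) · (X/Y)

dY/dX = 13/X
At X = 63: dY/dX = 13/63, Y = 13·ln(63)

Elasticity = (13/63) · (63 / (13·ln(63))) = 1/ln(63) ≈ 0.2414

Interpretation: for a small percentage change in X, the percentage change in Y is approximately 0.24 times as large.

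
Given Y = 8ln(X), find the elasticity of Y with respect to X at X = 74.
Elasticity = 1/ln(74) ≈ 0.2323

Elasticity = (dY/dX) · (X/Y)

dY/dX = 8/X
At X = 74: dY/dX = 4/37, Y = 8·ln(74)

Elasticity = (4/37) · (74 / (8·ln(74))) = 1/ln(74) ≈ 0.2323

Interpretation: for a small percentage change in X, the percentage change in Y is approximately 0.23 times as large.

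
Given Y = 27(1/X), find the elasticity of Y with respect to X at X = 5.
Elasticity = -1

Elasticity = (dY/dX) · (X/Y)

dY/dX = -27/X²
At X = 5: dY/dX = -27/25, Y = 27/5

Elasticity = (-27/25) · (5 / (27/5)) = -1

Interpretation: for a small percentage change in X, the percentage change in Y is approximately -1.00 times as large.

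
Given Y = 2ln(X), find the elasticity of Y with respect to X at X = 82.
Elasticity = 1/ln(82) ≈ 0.2269

Elasticity = (dY/dX) · (X/Y)

dY/dX = 2/X
At X = 82: dY/dX = 1/41, Y = 2·ln(82)

Elasticity = (1/41) · (82 / (2·ln(82))) = 1/ln(82) ≈ 0.2269

Interpretation: for a small percentage change in X, the percentage change in Y is approximately 0.23 times as large.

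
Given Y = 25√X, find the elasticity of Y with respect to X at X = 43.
Elasticity = 1/2

Elasticity = (dY/dX) · (X/Y)

dY/dX = 25/(2·√X)
At X = 43: dY/dX = 25·√43/86, Y = 25·√43

Elasticity = (25·√43/86) · (43 / (25·√43)) = 1/2

Interpretation: for a small percentage change in X, the percentage change in Y is approximately 0.50 times as large.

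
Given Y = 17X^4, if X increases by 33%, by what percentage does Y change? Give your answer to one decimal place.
212.9%

For Y = 17X^4:
If X → X(1 + 0.33)
Then Y → Y · (1 + 0.33)^4
     ≈ Y · 3.1290

Percentage change = ((1 + 0.33)^4 − 1) × 100% ≈ 212.9%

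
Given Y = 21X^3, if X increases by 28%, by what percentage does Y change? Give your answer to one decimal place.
109.7%

For Y = 21X^3:
If X → X(1 + 0.28)
Then Y → Y · (1 + 0.28)^3
     ≈ Y · 2.0972

Percentage change = ((1 + 0.28)^3 − 1) × 100% ≈ 109.7%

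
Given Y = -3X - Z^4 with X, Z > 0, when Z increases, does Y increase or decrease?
Y decreases

Taking the partial derivative:
∂Y/∂Z = -4Z^3

∂Y/∂Z = -4Z^3 < 0 (assuming positive values)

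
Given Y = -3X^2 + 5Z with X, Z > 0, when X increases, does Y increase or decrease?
Y decreases

Taking the partial derivative:
∂Y/∂X = -6X

∂Y/∂X = -6X < 0 (assuming positive values)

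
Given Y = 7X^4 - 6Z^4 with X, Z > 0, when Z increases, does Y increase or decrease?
Y decreases

Taking the partial derivative:
∂Y/∂Z = -24Z^3

∂Y/∂Z = -24Z^3 < 0 (assuming positive values)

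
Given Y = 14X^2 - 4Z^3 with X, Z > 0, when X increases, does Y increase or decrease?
Y increases

Taking the partial derivative:
∂Y/∂X = 28X

∂Y/∂X = 28X > 0 (assuming positive values)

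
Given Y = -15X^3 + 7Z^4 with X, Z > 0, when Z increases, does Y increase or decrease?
Y increases

Taking the partial derivative:
∂Y/∂Z = 28Z^3

∂Y/∂Z = 28Z^3 > 0 (assuming positive values)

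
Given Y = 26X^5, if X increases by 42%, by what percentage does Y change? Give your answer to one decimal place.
477.4%

For Y = 26X^5:
If X → X(1 + 0.42)
Then Y → Y · (1 + 0.42)^5
     ≈ Y · 5.7735

Percentage change = ((1 + 0.42)^5 − 1) × 100% ≈ 477.4%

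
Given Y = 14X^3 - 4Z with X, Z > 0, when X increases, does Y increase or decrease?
Y increases

Taking the partial derivative:
∂Y/∂X = 42X^2

∂Y/∂X = 42X^2 > 0 (assuming positive values)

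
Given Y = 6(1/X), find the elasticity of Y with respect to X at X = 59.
Elasticity = -1

Elasticity = (dY/dX) · (X/Y)

dY/dX = -6/X²
At X = 59: dY/dX = -6/3481, Y = 6/59

Elasticity = (-6/3481) · (59 / (6/59)) = -1

Interpretation: for a small percentage change in X, the percentage change in Y is approximately -1.00 times as large.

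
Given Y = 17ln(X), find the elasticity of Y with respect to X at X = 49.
Elasticity = 1/ln(49) ≈ 0.2569

Elasticity = (dY/dX) · (X/Y)

dY/dX = 17/X
At X = 49: dY/dX = 17/49, Y = 17·ln(49)

Elasticity = (17/49) · (49 / (17·ln(49))) = 1/ln(49) ≈ 0.2569

Interpretation: for a small percentage change in X, the percentage change in Y is approximately 0.26 times as large.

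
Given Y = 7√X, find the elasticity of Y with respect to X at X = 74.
Elasticity = 1/2

Elasticity = (dY/dX) · (X/Y)

dY/dX = 7/(2·√X)
At X = 74: dY/dX = 7·√74/148, Y = 7·√74

Elasticity = (7·√74/148) · (74 / (7·√74)) = 1/2

Interpretation: for a small percentage change in X, the percentage change in Y is approximately 0.50 times as large.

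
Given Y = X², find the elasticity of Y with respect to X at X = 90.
Elasticity = 2

Elasticity = (dY/dX) · (X/Y)

dY/dX = 2·X
At X = 90: dY/dX = 180, Y = 8100

Elasticity = 180 · (90 / 8100) = 2

Interpretation: for a small percentage change in X, the percentage change in Y is approximately 2.00 times as large.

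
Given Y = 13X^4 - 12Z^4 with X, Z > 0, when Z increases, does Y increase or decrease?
Y decreases

Taking the partial derivative:
∂Y/∂Z = -48Z^3

∂Y/∂Z = -48Z^3 < 0 (assuming positive values)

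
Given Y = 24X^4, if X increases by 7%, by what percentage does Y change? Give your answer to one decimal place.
31.1%

For Y = 24X^4:
If X → X(1 + 0.07)
Then Y → Y · (1 + 0.07)^4
     ≈ Y · 1.3108

Percentage change = ((1 + 0.07)^4 − 1) × 100% ≈ 31.1%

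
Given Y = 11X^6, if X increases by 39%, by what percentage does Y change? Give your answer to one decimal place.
621.3%

For Y = 11X^6:
If X → X(1 + 0.39)
Then Y → Y · (1 + 0.39)^6
     ≈ Y · 7.2125

Percentage change = ((1 + 0.39)^6 − 1) × 100% ≈ 621.3%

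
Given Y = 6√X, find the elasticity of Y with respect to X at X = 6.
Elasticity = 1/2

Elasticity = (dY/dX) · (X/Y)

dY/dX = 3/√X
At X = 6: dY/dX = √6/2, Y = 6·√6

Elasticity = (√6/2) · (6 / (6·√6)) = 1/2

Interpretation: for a small percentage change in X, the percentage change in Y is approximately 0.50 times as large.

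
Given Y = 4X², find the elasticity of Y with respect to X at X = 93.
Elasticity = 2

Elasticity = (dY/dX) · (X/Y)

dY/dX = 8·X
At X = 93: dY/dX = 744, Y = 34596

Elasticity = 744 · (93 / 34596) = 2

Interpretation: for a small percentage change in X, the percentage change in Y is approximately 2.00 times as large.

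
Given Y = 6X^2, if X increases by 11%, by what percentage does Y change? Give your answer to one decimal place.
23.2%

For Y = 6X^2:
If X → X(1 + 0.11)
Then Y → Y · (1 + 0.11)^2
     = Y · 1.2321

Percentage change = ((1 + 0.11)^2 − 1) × 100% ≈ 23.2%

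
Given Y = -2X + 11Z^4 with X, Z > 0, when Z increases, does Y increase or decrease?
Y increases

Taking the partial derivative:
∂Y/∂Z = 44Z^3

∂Y/∂Z = 44Z^3 > 0 (assuming positive values)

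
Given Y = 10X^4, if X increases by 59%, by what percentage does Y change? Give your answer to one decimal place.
539.1%

For Y = 10X^4:
If X → X(1 + 0.59)
Then Y → Y · (1 + 0.59)^4
     ≈ Y · 6.3913

Percentage change = ((1 + 0.59)^4 − 1) × 100% ≈ 539.1%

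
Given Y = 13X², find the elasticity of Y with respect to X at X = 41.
Elasticity = 2

Elasticity = (dY/dX) · (X/Y)

dY/dX = 26·X
At X = 41: dY/dX = 1066, Y = 21853

Elasticity = 1066 · (41 / 21853) = 2

Interpretation: for a small percentage change in X, the percentage change in Y is approximately 2.00 times as large.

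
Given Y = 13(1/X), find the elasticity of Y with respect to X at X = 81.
Elasticity = -1

Elasticity = (dY/dX) · (X/Y)

dY/dX = -13/X²
At X = 81: dY/dX = -13/6561, Y = 13/81

Elasticity = (-13/6561) · (81 / (13/81)) = -1

Interpretation: for a small percentage change in X, the percentage change in Y is approximately -1.00 times as large.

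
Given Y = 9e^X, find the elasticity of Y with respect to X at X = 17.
Elasticity = 17

Elasticity = (dY/dX) · (X/Y)

dY/dX = 9·e^X
At X = 17: dY/dX = 9·e^17, Y = 9·e^17

Elasticity = (9·e^17) · (17 / (9·e^17)) = 17

Interpretation: for a small percentage change in X, the percentage change in Y is approximately 17.00 times as large.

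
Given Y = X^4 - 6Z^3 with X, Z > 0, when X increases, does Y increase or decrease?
Y increases

Taking the partial derivative:
∂Y/∂X = 4X^3

∂Y/∂X = 4X^3 > 0 (assuming positive values)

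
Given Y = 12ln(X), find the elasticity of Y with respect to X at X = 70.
Elasticity = 1/ln(70) ≈ 0.2354

Elasticity = (dY/dX) · (X/Y)

dY/dX = 12/X
At X = 70: dY/dX = 6/35, Y = 12·ln(70)

Elasticity = (6/35) · (70 / (12·ln(70))) = 1/ln(70) ≈ 0.2354

Interpretation: for a small percentage change in X, the percentage change in Y is approximately 0.24 times as large.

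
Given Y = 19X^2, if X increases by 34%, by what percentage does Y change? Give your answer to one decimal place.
79.6%

For Y = 19X^2:
If X → X(1 + 0.34)
Then Y → Y · (1 + 0.34)^2
     = Y · 1.7956

Percentage change = ((1 + 0.34)^2 − 1) × 100% ≈ 79.6%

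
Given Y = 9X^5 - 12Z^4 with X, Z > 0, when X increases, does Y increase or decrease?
Y increases

Taking the partial derivative:
∂Y/∂X = 45X^4

∂Y/∂X = 45X^4 > 0 (assuming positive values)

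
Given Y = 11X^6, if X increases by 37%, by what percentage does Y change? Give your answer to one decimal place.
561.2%

For Y = 11X^6:
If X → X(1 + 0.37)
Then Y → Y · (1 + 0.37)^6
     ≈ Y · 6.6119

Percentage change = ((1 + 0.37)^6 − 1) × 100% ≈ 561.2%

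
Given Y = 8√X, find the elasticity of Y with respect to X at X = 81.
Elasticity = 1/2

Elasticity = (dY/dX) · (X/Y)

dY/dX = 4/√X
At X = 81: dY/dX = 4/9, Y = 72

Elasticity = (4/9) · (81 / 72) = 1/2

Interpretation: for a small percentage change in X, the percentage change in Y is approximately 0.50 times as large.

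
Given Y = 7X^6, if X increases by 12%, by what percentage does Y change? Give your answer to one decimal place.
97.4%

For Y = 7X^6:
If X → X(1 + 0.12)
Then Y → Y · (1 + 0.12)^6
     ≈ Y · 1.9738

Percentage change = ((1 + 0.12)^6 − 1) × 100% ≈ 97.4%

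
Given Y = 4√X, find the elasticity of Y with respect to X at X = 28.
Elasticity = 1/2

Elasticity = (dY/dX) · (X/Y)

dY/dX = 2/√X
At X = 28: dY/dX = √7/7, Y = 8·√7

Elasticity = (√7/7) · (28 / (8·√7)) = 1/2

Interpretation: for a small percentage change in X, the percentage change in Y is approximately 0.50 times as large.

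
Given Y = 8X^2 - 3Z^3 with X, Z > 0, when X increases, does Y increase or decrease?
Y increases

Taking the partial derivative:
∂Y/∂X = 16X

∂Y/∂X = 16X > 0 (assuming positive values)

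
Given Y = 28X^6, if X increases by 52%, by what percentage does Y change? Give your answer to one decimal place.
1133.3%

For Y = 28X^6:
If X → X(1 + 0.52)
Then Y → Y · (1 + 0.52)^6
     ≈ Y · 12.3328

Percentage change = ((1 + 0.52)^6 − 1) × 100% ≈ 1133.3%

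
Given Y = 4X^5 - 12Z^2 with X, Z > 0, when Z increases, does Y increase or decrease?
Y decreases

Taking the partial derivative:
∂Y/∂Z = -24Z

∂Y/∂Z = -24Z < 0 (assuming positive values)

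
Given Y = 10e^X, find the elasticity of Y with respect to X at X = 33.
Elasticity = 33

Elasticity = (dY/dX) · (X/Y)

dY/dX = 10·e^X
At X = 33: dY/dX = 10·e^33, Y = 10·e^33

Elasticity = (10·e^33) · (33 / (10·e^33)) = 33

Interpretation: for a small percentage change in X, the percentage change in Y is approximately 33.00 times as large.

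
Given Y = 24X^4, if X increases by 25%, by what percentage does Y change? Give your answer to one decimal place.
144.1%

For Y = 24X^4:
If X → X(1 + 0.25)
Then Y → Y · (1 + 0.25)^4
     ≈ Y · 2.4414

Percentage change = ((1 + 0.25)^4 − 1) × 100% ≈ 144.1%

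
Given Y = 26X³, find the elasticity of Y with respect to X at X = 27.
Elasticity = 3

Elasticity = (dY/dX) · (X/Y)

dY/dX = 78·X²
At X = 27: dY/dX = 56862, Y = 511758

Elasticity = 56862 · (27 / 511758) = 3

Interpretation: for a small percentage change in X, the percentage change in Y is approximately 3.00 times as large.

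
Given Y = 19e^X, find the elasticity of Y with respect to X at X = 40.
Elasticity = 40

Elasticity = (dY/dX) · (X/Y)

dY/dX = 19·e^X
At X = 40: dY/dX = 19·e^40, Y = 19·e^40

Elasticity = (19·e^40) · (40 / (19·e^40)) = 40

Interpretation: for a small percentage change in X, the percentage change in Y is approximately 40.00 times as large.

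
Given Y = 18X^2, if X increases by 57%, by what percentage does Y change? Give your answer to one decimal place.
146.5%

For Y = 18X^2:
If X → X(1 + 0.57)
Then Y → Y · (1 + 0.57)^2
     = Y · 2.4649

Percentage change = ((1 + 0.57)^2 − 1) × 100% ≈ 146.5%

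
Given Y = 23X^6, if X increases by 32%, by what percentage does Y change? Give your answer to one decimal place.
429.0%

For Y = 23X^6:
If X → X(1 + 0.32)
Then Y → Y · (1 + 0.32)^6
     ≈ Y · 5.2899

Percentage change = ((1 + 0.32)^6 − 1) × 100% ≈ 429.0%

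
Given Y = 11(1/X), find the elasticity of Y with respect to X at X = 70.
Elasticity = -1

Elasticity = (dY/dX) · (X/Y)

dY/dX = -11/X²
At X = 70: dY/dX = -11/4900, Y = 11/70

Elasticity = (-11/4900) · (70 / (11/70)) = -1

Interpretation: for a small percentage change in X, the percentage change in Y is approximately -1.00 times as large.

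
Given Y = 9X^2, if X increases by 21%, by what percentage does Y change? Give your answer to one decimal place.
46.4%

For Y = 9X^2:
If X → X(1 + 0.21)
Then Y → Y · (1 + 0.21)^2
     = Y · 1.4641

Percentage change = ((1 + 0.21)^2 − 1) × 100% ≈ 46.4%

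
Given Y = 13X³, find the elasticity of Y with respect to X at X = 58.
Elasticity = 3

Elasticity = (dY/dX) · (X/Y)

dY/dX = 39·X²
At X = 58: dY/dX = 131196, Y = 2536456

Elasticity = 131196 · (58 / 2536456) = 3

Interpretation: for a small percentage change in X, the percentage change in Y is approximately 3.00 times as large.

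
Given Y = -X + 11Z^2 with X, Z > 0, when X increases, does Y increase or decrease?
Y decreases

Taking the partial derivative:
∂Y/∂X = -1

∂Y/∂X = -1 < 0 (assuming positive values)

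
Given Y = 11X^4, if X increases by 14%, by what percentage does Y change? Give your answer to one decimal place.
68.9%

For Y = 11X^4:
If X → X(1 + 0.14)
Then Y → Y · (1 + 0.14)^4
     ≈ Y · 1.6890

Percentage change = ((1 + 0.14)^4 − 1) × 100% ≈ 68.9%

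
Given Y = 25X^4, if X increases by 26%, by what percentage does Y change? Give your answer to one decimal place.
152.0%

For Y = 25X^4:
If X → X(1 + 0.26)
Then Y → Y · (1 + 0.26)^4
     ≈ Y · 2.5205

Percentage change = ((1 + 0.26)^4 − 1) × 100% ≈ 152.0%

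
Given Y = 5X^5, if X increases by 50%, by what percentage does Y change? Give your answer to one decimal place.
659.4%

For Y = 5X^5:
If X → X(1 + 0.5)
Then Y → Y · (1 + 0.5)^5
     ≈ Y · 7.5938

Percentage change = ((1 + 0.5)^5 − 1) × 100% ≈ 659.4%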